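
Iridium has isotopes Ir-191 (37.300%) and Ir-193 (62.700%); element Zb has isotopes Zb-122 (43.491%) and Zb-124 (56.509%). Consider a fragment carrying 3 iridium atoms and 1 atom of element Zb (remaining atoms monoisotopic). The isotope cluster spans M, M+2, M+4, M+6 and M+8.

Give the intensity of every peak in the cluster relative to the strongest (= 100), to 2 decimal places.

6.34 : 40.23 : 95.34 : 100.00 : 39.15

Iridium pattern (n=3): 0.05189512 : 0.26170165 : 0.43991135 : 0.24649188
Element Zb pattern (n=1): 0.43491 : 0.56509
Convolve the two distributions (both contribute in 2-u steps):
  M: 0.05189512×0.43491 = 0.022570
  M+2: 0.05189512×0.56509 + 0.26170165×0.43491 = 0.143142
  M+4: 0.26170165×0.56509 + 0.43991135×0.43491 = 0.339207
  M+6: 0.43991135×0.56509 + 0.24649188×0.43491 = 0.355791
  M+8: 0.24649188×0.56509 = 0.139290
Scale to base peak (0.355791) = 100: 6.34 : 40.23 : 95.34 : 100.00 : 39.15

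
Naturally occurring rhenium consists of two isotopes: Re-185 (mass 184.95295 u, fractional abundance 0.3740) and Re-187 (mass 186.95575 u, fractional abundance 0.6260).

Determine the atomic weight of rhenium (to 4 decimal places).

186.2067 u

Ar = Σ fᵢ·mᵢ = 0.3740 × 184.95295 + 0.6260 × 186.95575
= 69.172403 + 117.034300 = 186.206703 u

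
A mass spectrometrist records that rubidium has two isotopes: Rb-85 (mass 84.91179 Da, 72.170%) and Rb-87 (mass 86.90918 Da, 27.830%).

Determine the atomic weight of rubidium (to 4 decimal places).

85.4677 Da

Ar = Σ fᵢ·mᵢ = 0.72170 × 84.91179 + 0.27830 × 86.90918
= 61.280839 + 24.186825 = 85.467664 Da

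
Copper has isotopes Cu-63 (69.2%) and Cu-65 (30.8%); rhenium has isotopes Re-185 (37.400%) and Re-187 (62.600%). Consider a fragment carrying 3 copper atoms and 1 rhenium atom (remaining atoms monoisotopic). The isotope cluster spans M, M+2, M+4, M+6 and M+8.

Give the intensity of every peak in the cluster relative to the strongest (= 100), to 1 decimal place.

33.2 : 100.0 : 94.0 : 36.0 : 4.9

Copper pattern (n=3): 0.33137389 : 0.44247034 : 0.19693766 : 0.02921811
Rhenium pattern (n=1): 0.3740 : 0.6260
Convolve the two distributions (both contribute in 2-u steps):
  M: 0.33137389×0.3740 = 0.123934
  M+2: 0.33137389×0.6260 + 0.44247034×0.3740 = 0.372924
  M+4: 0.44247034×0.6260 + 0.19693766×0.3740 = 0.350641
  M+6: 0.19693766×0.6260 + 0.02921811×0.3740 = 0.134211
  M+8: 0.02921811×0.6260 = 0.018291
Scale to base peak (0.372924) = 100: 33.2 : 100.0 : 94.0 : 36.0 : 4.9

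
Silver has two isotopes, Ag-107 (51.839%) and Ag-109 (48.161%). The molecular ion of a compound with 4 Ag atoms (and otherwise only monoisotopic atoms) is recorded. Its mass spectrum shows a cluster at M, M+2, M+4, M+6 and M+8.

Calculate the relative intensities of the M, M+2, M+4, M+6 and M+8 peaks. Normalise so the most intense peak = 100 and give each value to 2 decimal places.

19.31 : 71.76 : 100.00 : 61.94 : 14.39

Each Ag atom is independently Ag-107 (p = 0.51839) or Ag-109 (q = 0.48161); the cluster is the binomial expansion (p + q)^4.
P(M) = 0.51839^4 = 0.072215
P(M+2) = 4 × 0.51839^3 × 0.48161^1 = 0.268365
P(M+4) = 6 × 0.51839^2 × 0.48161^2 = 0.373986
P(M+6) = 4 × 0.51839^1 × 0.48161^3 = 0.231634
P(M+8) = 0.48161^4 = 0.053800
The M+4 peak is largest (0.373986); scaling to 100 gives 19.31 : 71.76 : 100.00 : 61.94 : 14.39.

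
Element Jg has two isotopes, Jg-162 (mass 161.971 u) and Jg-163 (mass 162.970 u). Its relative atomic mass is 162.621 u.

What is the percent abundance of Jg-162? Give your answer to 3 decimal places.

34.935%

With x = fraction of Jg-162 (so Jg-163 is 1 − x):
161.971·x + 162.970·(1 − x) = 162.621
(161.971 − 162.970)·x = 162.621 − 162.970
x = -0.349 / -0.999 = 0.34935 → 34.935% Jg-162, 65.065% Jg-163.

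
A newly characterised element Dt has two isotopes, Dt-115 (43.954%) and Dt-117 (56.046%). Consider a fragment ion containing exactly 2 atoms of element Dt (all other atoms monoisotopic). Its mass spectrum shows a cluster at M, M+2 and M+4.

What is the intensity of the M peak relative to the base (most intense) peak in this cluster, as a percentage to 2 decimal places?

(0.43954 + 0.56046)^2 gives M 0.1932, M+2 0.4927, M+4 0.3141; the largest is M+2.
P(M+2) = C(2,1) × 0.43954^1 × 0.56046^1 = 2 × 0.43954 × 0.56046 = 0.492689 (base)
P(M) = C(2,0) × 0.43954^2 × 0.56046^0 = 1 × 0.19319541 × 1.0000 = 0.193195
Relative intensity = 0.193195 / 0.492689 × 100 = 39.21

39.21%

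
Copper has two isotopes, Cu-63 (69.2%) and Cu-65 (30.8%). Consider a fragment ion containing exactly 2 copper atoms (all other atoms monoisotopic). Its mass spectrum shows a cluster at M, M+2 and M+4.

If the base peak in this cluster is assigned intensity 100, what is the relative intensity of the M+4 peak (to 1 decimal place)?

(0.692 + 0.308)^2 gives M 0.4789, M+2 0.4263, M+4 0.0949; the largest is M.
P(M) = C(2,0) × 0.692^2 × 0.308^0 = 1 × 0.478864 × 1.0000 = 0.478864 (base)
P(M+4) = C(2,2) × 0.692^0 × 0.308^2 = 1 × 1.0000 × 0.094864 = 0.094864
Relative intensity = 0.094864 / 0.478864 × 100 = 19.8

19.8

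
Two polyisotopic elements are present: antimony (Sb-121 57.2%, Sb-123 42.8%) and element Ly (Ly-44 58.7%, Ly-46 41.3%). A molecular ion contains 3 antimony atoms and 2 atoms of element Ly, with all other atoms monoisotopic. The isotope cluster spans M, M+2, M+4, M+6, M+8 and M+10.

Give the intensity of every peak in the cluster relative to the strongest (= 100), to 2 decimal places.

18.75 : 68.47 : 100.00 : 73.01 : 26.64 : 3.89

Antimony pattern (n=3): 0.18714925 : 0.42010426 : 0.31434374 : 0.07840275
Element Ly pattern (n=2): 0.344569 : 0.484862 : 0.170569
Convolve the two distributions (both contribute in 2-u steps):
  M: 0.18714925×0.344569 = 0.064486
  M+2: 0.18714925×0.484862 + 0.42010426×0.344569 = 0.235496
  M+4: 0.18714925×0.170569 + 0.42010426×0.484862 + 0.31434374×0.344569 = 0.343928
  M+6: 0.42010426×0.170569 + 0.31434374×0.484862 + 0.07840275×0.344569 = 0.251085
  M+8: 0.31434374×0.170569 + 0.07840275×0.484862 = 0.091632
  M+10: 0.07840275×0.170569 = 0.013373
Scale to base peak (0.343928) = 100: 18.75 : 68.47 : 100.00 : 73.01 : 26.64 : 3.89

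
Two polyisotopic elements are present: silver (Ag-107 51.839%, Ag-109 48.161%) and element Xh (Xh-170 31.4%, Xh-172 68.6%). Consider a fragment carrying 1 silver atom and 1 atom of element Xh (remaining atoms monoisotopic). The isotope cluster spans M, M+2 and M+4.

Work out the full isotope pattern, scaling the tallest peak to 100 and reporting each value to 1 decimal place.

Silver pattern (n=1): 0.51839 : 0.48161
Element Xh pattern (n=1): 0.3140 : 0.6860
Convolve the two distributions (both contribute in 2-u steps):
  M: 0.51839×0.3140 = 0.162774
  M+2: 0.51839×0.6860 + 0.48161×0.3140 = 0.506841
  M+4: 0.48161×0.6860 = 0.330384
Scale to base peak (0.506841) = 100: 32.1 : 100.0 : 65.2

32.1 : 100.0 : 65.2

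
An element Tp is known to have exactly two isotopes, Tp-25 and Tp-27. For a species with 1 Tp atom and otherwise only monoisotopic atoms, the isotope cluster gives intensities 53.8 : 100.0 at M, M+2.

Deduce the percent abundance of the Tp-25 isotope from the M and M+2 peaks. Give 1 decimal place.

35.0%

Let p = fractional abundance of Tp-25. I(M+2)/I(M) = [C(1,1)·p^0·(1−p)] / p^1 = 1·(1−p)/p = 100.0/53.8 = 1.8587
(1−p)/p = 1.8587/1 = 1.8587  ⇒  p = 1/(1 + 1.8587) = 0.3498
Tp-25: 35.0%, Tp-27: 65.0%.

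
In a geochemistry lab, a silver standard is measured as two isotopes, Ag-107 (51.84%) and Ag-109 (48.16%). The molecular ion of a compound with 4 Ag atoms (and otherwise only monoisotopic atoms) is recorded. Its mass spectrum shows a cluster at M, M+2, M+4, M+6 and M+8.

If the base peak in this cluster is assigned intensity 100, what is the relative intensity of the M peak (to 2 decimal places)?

19.31

Term probabilities: M 0.0722, M+2 0.2684, M+4 0.3740, M+6 0.2316, M+8 0.0538. Base peak = M+4.
P(M+4) = C(4,2) × 0.5184^2 × 0.4816^2 = 6 × 0.26873856 × 0.23193856 = 0.373985 (base)
P(M) = C(4,0) × 0.5184^4 × 0.4816^0 = 1 × 0.07222041 × 1.0000 = 0.072220
Relative intensity = 0.072220 / 0.373985 × 100 = 19.31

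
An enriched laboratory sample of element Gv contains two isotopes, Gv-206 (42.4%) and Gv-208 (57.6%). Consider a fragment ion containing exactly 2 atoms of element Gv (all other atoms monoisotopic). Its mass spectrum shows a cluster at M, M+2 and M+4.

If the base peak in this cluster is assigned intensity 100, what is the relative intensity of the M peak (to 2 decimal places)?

(0.424 + 0.576)^2 gives M 0.1798, M+2 0.4884, M+4 0.3318; the largest is M+2.
P(M+2) = C(2,1) × 0.424^1 × 0.576^1 = 2 × 0.4240 × 0.5760 = 0.488448 (base)
P(M) = C(2,0) × 0.424^2 × 0.576^0 = 1 × 0.179776 × 1.0000 = 0.179776
Relative intensity = 0.179776 / 0.488448 × 100 = 36.81

36.81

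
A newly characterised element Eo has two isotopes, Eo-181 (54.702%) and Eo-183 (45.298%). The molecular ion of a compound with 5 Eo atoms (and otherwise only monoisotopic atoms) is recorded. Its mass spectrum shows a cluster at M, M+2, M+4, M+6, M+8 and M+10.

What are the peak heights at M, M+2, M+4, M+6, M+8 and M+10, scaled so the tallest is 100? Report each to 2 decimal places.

14.58 : 60.38 : 100.00 : 82.81 : 34.29 : 5.68

The 5 Eo atoms are independent, so intensities follow the terms of (0.54702 + 0.45298)^5.
P(M) = 0.54702^5 = 0.048980
P(M+2) = 5 × 0.54702^4 × 0.45298^1 = 0.202797
P(M+4) = 10 × 0.54702^3 × 0.45298^2 = 0.335867
P(M+6) = 10 × 0.54702^2 × 0.45298^3 = 0.278127
P(M+8) = 5 × 0.54702^1 × 0.45298^4 = 0.115157
P(M+10) = 0.45298^5 = 0.019072
The M+4 peak is largest (0.335867); scaling to 100 gives 14.58 : 60.38 : 100.00 : 82.81 : 34.29 : 5.68.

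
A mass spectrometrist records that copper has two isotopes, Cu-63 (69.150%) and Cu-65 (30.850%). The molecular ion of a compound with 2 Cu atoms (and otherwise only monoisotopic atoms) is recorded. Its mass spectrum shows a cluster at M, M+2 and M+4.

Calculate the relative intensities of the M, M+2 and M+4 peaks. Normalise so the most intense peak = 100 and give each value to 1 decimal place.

100.0 : 89.2 : 19.9

Each Cu atom is independently Cu-63 (p = 0.69150) or Cu-65 (q = 0.30850); the cluster is the binomial expansion (p + q)^2.
P(M) = 0.69150^2 = 0.478172
P(M+2) = 2 × 0.69150^1 × 0.30850^1 = 0.426656
P(M+4) = 0.30850^2 = 0.095172
The M peak is largest (0.478172); scaling to 100 gives 100.0 : 89.2 : 19.9.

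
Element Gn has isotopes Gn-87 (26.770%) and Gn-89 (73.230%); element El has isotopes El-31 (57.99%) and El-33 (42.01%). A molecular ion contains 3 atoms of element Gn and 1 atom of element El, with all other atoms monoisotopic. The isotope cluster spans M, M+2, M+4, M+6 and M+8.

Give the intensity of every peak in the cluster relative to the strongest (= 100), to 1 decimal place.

Element Gn pattern (n=3): 0.01918426 : 0.15743708 : 0.43067305 : 0.39270561
Element El pattern (n=1): 0.5799 : 0.4201
Convolve the two distributions (both contribute in 2-u steps):
  M: 0.01918426×0.5799 = 0.011125
  M+2: 0.01918426×0.4201 + 0.15743708×0.5799 = 0.099357
  M+4: 0.15743708×0.4201 + 0.43067305×0.5799 = 0.315887
  M+6: 0.43067305×0.4201 + 0.39270561×0.5799 = 0.408656
  M+8: 0.39270561×0.4201 = 0.164976
Scale to base peak (0.408656) = 100: 2.7 : 24.3 : 77.3 : 100.0 : 40.4

2.7 : 24.3 : 77.3 : 100.0 : 40.4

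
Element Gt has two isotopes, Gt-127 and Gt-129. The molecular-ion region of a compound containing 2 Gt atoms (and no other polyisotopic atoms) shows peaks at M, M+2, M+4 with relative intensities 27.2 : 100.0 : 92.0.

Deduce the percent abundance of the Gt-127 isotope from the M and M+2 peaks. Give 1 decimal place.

If p is the fraction of Gt that is Gt-127, then I(M+2)/I(M) = [C(2,1)·p^1·(1−p)] / p^2 = 2·(1−p)/p = 100.0/27.2 = 3.6765
(1−p)/p = 3.6765/2 = 1.8382  ⇒  p = 1/(1 + 1.8382) = 0.3523
Gt-127: 35.2%, Gt-129: 64.8%.

35.2%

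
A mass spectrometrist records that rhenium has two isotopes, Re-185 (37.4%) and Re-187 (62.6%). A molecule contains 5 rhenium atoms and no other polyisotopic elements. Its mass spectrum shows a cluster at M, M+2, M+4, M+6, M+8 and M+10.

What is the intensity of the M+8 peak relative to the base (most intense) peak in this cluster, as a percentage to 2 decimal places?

83.69%

Term probabilities: M 0.0073, M+2 0.0612, M+4 0.2050, M+6 0.3431, M+8 0.2872, M+10 0.0961. Base peak = M+6.
P(M+6) = C(5,3) × 0.374^2 × 0.626^3 = 10 × 0.139876 × 0.24531438 = 0.343136 (base)
P(M+8) = C(5,4) × 0.374^1 × 0.626^4 = 5 × 0.3740 × 0.1535668 = 0.287170
Relative intensity = 0.287170 / 0.343136 × 100 = 83.69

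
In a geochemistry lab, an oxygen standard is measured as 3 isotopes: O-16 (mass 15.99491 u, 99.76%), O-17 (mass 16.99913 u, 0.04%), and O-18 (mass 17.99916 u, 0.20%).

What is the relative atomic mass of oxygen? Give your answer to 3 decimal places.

15.999 u

Average mass = Σ (abundance × isotope mass) = 0.9976 × 15.99491 + 0.0004 × 16.99913 + 0.0020 × 17.99916
= 15.956522 + 0.006800 + 0.035998 = 15.999320 u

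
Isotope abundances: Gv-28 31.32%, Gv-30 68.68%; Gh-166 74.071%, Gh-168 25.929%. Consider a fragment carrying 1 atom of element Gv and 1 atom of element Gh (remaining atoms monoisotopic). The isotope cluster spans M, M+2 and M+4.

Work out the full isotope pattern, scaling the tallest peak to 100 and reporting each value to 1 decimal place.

39.3 : 100.0 : 30.2

Element Gv pattern (n=1): 0.3132 : 0.6868
Element Gh pattern (n=1): 0.74071 : 0.25929
Convolve the two distributions (both contribute in 2-u steps):
  M: 0.3132×0.74071 = 0.231990
  M+2: 0.3132×0.25929 + 0.6868×0.74071 = 0.589929
  M+4: 0.6868×0.25929 = 0.178080
Scale to base peak (0.589929) = 100: 39.3 : 100.0 : 30.2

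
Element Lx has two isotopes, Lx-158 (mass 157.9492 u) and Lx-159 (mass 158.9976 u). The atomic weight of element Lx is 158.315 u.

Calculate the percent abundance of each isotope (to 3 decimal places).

Lx-158: 65.109%, Lx-159: 34.891%

Let x be the fractional abundance of Lx-158; then Lx-159 has abundance 1 − x.
157.9492·x + 158.9976·(1 − x) = 158.315
(157.9492 − 158.9976)·x = 158.315 − 158.9976
x = -0.6826 / -1.0484 = 0.65109 → 65.109% Lx-158, 34.891% Lx-159.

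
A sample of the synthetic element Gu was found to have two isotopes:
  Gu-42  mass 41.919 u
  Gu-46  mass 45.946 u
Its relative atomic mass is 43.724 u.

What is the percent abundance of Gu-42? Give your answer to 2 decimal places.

55.18%

Let x be the fractional abundance of Gu-42; then Gu-46 has abundance 1 − x.
41.919·x + 45.946·(1 − x) = 43.724
(41.919 − 45.946)·x = 43.724 − 45.946
x = -2.222 / -4.027 = 0.55178 → 55.18% Gu-42, 44.82% Gu-46.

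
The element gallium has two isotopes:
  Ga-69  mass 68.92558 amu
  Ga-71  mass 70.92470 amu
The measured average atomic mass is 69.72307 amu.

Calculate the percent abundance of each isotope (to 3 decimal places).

Writing the weighted mean with unknown fraction x of Ga-69:
68.92558·x + 70.92470·(1 − x) = 69.72307
(68.92558 − 70.92470)·x = 69.72307 − 70.92470
x = -1.20163 / -1.99912 = 0.60108 → 60.108% Ga-69, 39.892% Ga-71.

Ga-69: 60.108%, Ga-71: 39.892%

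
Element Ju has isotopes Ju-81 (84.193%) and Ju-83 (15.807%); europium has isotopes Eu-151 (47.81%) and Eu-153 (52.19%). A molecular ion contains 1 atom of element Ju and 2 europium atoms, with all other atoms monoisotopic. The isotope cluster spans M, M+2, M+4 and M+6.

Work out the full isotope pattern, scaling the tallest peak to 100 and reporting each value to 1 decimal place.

42.2 : 100.0 : 67.5 : 9.4

Element Ju pattern (n=1): 0.84193 : 0.15807
Europium pattern (n=2): 0.22857961 : 0.49904078 : 0.27237961
Convolve the two distributions (both contribute in 2-u steps):
  M: 0.84193×0.22857961 = 0.192448
  M+2: 0.84193×0.49904078 + 0.15807×0.22857961 = 0.456289
  M+4: 0.84193×0.27237961 + 0.15807×0.49904078 = 0.308208
  M+6: 0.15807×0.27237961 = 0.043055
Scale to base peak (0.456289) = 100: 42.2 : 100.0 : 67.5 : 9.4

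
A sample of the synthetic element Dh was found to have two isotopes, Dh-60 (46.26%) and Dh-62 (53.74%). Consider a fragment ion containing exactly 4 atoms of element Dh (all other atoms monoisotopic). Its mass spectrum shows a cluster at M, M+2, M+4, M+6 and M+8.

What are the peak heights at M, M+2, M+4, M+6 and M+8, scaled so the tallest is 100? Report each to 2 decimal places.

12.35 : 57.39 : 100.00 : 77.45 : 22.49

Expanding (0.4626 + 0.5374)^4:
P(M) = 0.4626^4 = 0.045795
P(M+2) = 4 × 0.4626^3 × 0.5374^1 = 0.212801
P(M+4) = 6 × 0.4626^2 × 0.5374^2 = 0.370815
P(M+6) = 4 × 0.4626^1 × 0.5374^3 = 0.287183
P(M+8) = 0.5374^4 = 0.083405
The M+4 peak is largest (0.370815); scaling to 100 gives 12.35 : 57.39 : 100.00 : 77.45 : 22.49.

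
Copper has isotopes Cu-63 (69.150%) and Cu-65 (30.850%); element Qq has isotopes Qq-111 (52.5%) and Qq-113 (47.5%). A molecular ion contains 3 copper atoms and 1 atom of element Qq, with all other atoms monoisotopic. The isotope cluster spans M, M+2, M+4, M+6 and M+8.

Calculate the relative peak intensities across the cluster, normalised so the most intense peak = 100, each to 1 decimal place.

Copper pattern (n=3): 0.33065611 : 0.44254842 : 0.19743483 : 0.02936064
Element Qq pattern (n=1): 0.5250 : 0.4750
Convolve the two distributions (both contribute in 2-u steps):
  M: 0.33065611×0.5250 = 0.173594
  M+2: 0.33065611×0.4750 + 0.44254842×0.5250 = 0.389400
  M+4: 0.44254842×0.4750 + 0.19743483×0.5250 = 0.313864
  M+6: 0.19743483×0.4750 + 0.02936064×0.5250 = 0.109196
  M+8: 0.02936064×0.4750 = 0.013946
Scale to base peak (0.389400) = 100: 44.6 : 100.0 : 80.6 : 28.0 : 3.6

44.6 : 100.0 : 80.6 : 28.0 : 3.6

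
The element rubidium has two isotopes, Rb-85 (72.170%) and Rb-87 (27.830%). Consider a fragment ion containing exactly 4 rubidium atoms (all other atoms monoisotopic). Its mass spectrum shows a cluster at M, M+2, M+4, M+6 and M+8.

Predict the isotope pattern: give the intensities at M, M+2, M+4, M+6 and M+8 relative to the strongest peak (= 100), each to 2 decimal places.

Each Rb atom is independently Rb-85 (p = 0.72170) or Rb-87 (q = 0.27830); the cluster is the binomial expansion (p + q)^4.
P(M) = 0.72170^4 = 0.271286
P(M+2) = 4 × 0.72170^3 × 0.27830^1 = 0.418450
P(M+4) = 6 × 0.72170^2 × 0.27830^2 = 0.242042
P(M+6) = 4 × 0.72170^1 × 0.27830^3 = 0.062224
P(M+8) = 0.27830^4 = 0.005999
The M+2 peak is largest (0.418450); scaling to 100 gives 64.83 : 100.00 : 57.84 : 14.87 : 1.43.

64.83 : 100.00 : 57.84 : 14.87 : 1.43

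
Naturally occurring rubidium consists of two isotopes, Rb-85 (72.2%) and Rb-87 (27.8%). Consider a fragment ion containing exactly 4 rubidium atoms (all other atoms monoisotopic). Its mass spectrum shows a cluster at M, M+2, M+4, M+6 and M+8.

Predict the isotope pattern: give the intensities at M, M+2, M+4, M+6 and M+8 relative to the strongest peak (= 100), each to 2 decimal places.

The 4 Rb atoms are independent, so intensities follow the terms of (0.722 + 0.278)^4.
P(M) = 0.722^4 = 0.271737
P(M+2) = 4 × 0.722^3 × 0.278^1 = 0.418520
P(M+4) = 6 × 0.722^2 × 0.278^2 = 0.241721
P(M+6) = 4 × 0.722^1 × 0.278^3 = 0.062049
P(M+8) = 0.278^4 = 0.005973
The M+2 peak is largest (0.418520); scaling to 100 gives 64.93 : 100.00 : 57.76 : 14.83 : 1.43.

64.93 : 100.00 : 57.76 : 14.83 : 1.43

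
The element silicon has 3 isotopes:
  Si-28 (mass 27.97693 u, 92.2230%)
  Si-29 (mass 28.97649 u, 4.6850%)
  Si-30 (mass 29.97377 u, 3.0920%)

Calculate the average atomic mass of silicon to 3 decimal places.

28.086 u

The abundance-weighted mean is 0.922230 × 27.97693 + 0.046850 × 28.97649 + 0.030920 × 29.97377
= 25.801164 + 1.357549 + 0.926789 = 28.085502 u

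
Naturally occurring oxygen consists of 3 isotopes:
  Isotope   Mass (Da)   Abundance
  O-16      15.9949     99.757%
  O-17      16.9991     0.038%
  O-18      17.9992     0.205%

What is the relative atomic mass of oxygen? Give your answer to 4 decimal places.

Weight each isotope mass by its fractional abundance: 0.99757 × 15.9949 + 0.00038 × 16.9991 + 0.00205 × 17.9992
= 15.95603 + 0.00646 + 0.03690 = 15.99939 Da

15.9994 Da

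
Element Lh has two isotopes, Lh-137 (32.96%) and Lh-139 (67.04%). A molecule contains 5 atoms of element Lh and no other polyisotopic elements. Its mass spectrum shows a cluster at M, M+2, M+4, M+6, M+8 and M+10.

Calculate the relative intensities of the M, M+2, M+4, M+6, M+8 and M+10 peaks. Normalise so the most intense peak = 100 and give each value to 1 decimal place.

Each Lh atom is independently Lh-137 (p = 0.3296) or Lh-139 (q = 0.6704); the cluster is the binomial expansion (p + q)^5.
P(M) = 0.3296^5 = 0.003890
P(M+2) = 5 × 0.3296^4 × 0.6704^1 = 0.039560
P(M+4) = 10 × 0.3296^3 × 0.6704^2 = 0.160927
P(M+6) = 10 × 0.3296^2 × 0.6704^3 = 0.327323
P(M+8) = 5 × 0.3296^1 × 0.6704^4 = 0.332884
P(M+10) = 0.6704^5 = 0.135416
The M+8 peak is largest (0.332884); scaling to 100 gives 1.2 : 11.9 : 48.3 : 98.3 : 100.0 : 40.7.

1.2 : 11.9 : 48.3 : 98.3 : 100.0 : 40.7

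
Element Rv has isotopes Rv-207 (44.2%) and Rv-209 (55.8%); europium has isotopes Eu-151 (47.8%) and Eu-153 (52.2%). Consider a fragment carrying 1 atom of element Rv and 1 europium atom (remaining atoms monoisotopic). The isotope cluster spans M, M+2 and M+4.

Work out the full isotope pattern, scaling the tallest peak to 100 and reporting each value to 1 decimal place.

Element Rv pattern (n=1): 0.4420 : 0.5580
Europium pattern (n=1): 0.4780 : 0.5220
Convolve the two distributions (both contribute in 2-u steps):
  M: 0.4420×0.4780 = 0.211276
  M+2: 0.4420×0.5220 + 0.5580×0.4780 = 0.497448
  M+4: 0.5580×0.5220 = 0.291276
Scale to base peak (0.497448) = 100: 42.5 : 100.0 : 58.6

42.5 : 100.0 : 58.6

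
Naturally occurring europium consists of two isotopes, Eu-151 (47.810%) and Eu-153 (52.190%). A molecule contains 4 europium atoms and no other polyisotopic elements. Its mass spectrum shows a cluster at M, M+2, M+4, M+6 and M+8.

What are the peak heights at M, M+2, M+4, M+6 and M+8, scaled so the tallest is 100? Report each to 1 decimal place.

14.0 : 61.1 : 100.0 : 72.8 : 19.9

The 4 Eu atoms are independent, so intensities follow the terms of (0.47810 + 0.52190)^4.
P(M) = 0.47810^4 = 0.052249
P(M+2) = 4 × 0.47810^3 × 0.52190^1 = 0.228141
P(M+4) = 6 × 0.47810^2 × 0.52190^2 = 0.373563
P(M+6) = 4 × 0.47810^1 × 0.52190^3 = 0.271857
P(M+8) = 0.52190^4 = 0.074191
The M+4 peak is largest (0.373563); scaling to 100 gives 14.0 : 61.1 : 100.0 : 72.8 : 19.9.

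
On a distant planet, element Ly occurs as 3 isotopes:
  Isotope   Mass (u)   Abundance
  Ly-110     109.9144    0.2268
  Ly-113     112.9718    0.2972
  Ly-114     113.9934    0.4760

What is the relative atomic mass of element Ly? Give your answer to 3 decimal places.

112.765 u

Weight each isotope mass by its fractional abundance: 0.2268 × 109.9144 + 0.2972 × 112.9718 + 0.4760 × 113.9934
= 24.92859 + 33.57522 + 54.26086 = 112.76467 u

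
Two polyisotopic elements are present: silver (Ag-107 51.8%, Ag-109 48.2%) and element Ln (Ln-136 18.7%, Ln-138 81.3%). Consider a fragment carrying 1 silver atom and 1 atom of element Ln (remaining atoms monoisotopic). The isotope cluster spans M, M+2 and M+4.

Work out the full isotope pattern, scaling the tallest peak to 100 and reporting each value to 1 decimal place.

18.9 : 100.0 : 76.6

Silver pattern (n=1): 0.5180 : 0.4820
Element Ln pattern (n=1): 0.1870 : 0.8130
Convolve the two distributions (both contribute in 2-u steps):
  M: 0.5180×0.1870 = 0.096866
  M+2: 0.5180×0.8130 + 0.4820×0.1870 = 0.511268
  M+4: 0.4820×0.8130 = 0.391866
Scale to base peak (0.511268) = 100: 18.9 : 100.0 : 76.6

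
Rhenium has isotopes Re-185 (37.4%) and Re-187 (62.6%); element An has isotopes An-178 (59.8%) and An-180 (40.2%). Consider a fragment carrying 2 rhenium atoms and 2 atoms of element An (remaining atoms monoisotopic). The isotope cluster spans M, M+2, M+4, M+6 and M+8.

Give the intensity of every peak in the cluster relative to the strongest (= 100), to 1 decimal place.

12.9 : 60.5 : 100.0 : 68.1 : 16.3

Rhenium pattern (n=2): 0.139876 : 0.468248 : 0.391876
Element An pattern (n=2): 0.357604 : 0.480792 : 0.161604
Convolve the two distributions (both contribute in 2-u steps):
  M: 0.139876×0.357604 = 0.050020
  M+2: 0.139876×0.480792 + 0.468248×0.357604 = 0.234699
  M+4: 0.139876×0.161604 + 0.468248×0.480792 + 0.391876×0.357604 = 0.387871
  M+6: 0.468248×0.161604 + 0.391876×0.480792 = 0.264082
  M+8: 0.391876×0.161604 = 0.063329
Scale to base peak (0.387871) = 100: 12.9 : 60.5 : 100.0 : 68.1 : 16.3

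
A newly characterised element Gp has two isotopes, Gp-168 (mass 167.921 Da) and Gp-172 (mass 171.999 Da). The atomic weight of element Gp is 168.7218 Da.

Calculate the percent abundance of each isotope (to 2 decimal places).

Writing the weighted mean with unknown fraction x of Gp-168:
167.921·x + 171.999·(1 − x) = 168.7218
(167.921 − 171.999)·x = 168.7218 − 171.999
x = -3.2772 / -4.078 = 0.80363 → 80.36% Gp-168, 19.64% Gp-172.

Gp-168: 80.36%, Gp-172: 19.64%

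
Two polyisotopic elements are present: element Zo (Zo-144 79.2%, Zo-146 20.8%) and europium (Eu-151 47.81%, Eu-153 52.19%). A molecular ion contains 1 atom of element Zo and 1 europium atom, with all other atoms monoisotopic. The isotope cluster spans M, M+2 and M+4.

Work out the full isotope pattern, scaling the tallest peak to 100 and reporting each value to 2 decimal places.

73.84 : 100.00 : 21.17

Element Zo pattern (n=1): 0.7920 : 0.2080
Europium pattern (n=1): 0.4781 : 0.5219
Convolve the two distributions (both contribute in 2-u steps):
  M: 0.7920×0.4781 = 0.378655
  M+2: 0.7920×0.5219 + 0.2080×0.4781 = 0.512790
  M+4: 0.2080×0.5219 = 0.108555
Scale to base peak (0.512790) = 100: 73.84 : 100.00 : 21.17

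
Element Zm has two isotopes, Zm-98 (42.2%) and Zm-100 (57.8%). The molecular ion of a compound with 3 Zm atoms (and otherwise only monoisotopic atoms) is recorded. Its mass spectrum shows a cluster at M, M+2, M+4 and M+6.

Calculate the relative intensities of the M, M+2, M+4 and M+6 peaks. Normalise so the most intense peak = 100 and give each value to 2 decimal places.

17.77 : 73.01 : 100.00 : 45.66

The 3 Zm atoms are independent, so intensities follow the terms of (0.422 + 0.578)^3.
P(M) = 0.422^3 = 0.075151
P(M+2) = 3 × 0.422^2 × 0.578^1 = 0.308798
P(M+4) = 3 × 0.422^1 × 0.578^2 = 0.422950
P(M+6) = 0.578^3 = 0.193101
The M+4 peak is largest (0.422950); scaling to 100 gives 17.77 : 73.01 : 100.00 : 45.66.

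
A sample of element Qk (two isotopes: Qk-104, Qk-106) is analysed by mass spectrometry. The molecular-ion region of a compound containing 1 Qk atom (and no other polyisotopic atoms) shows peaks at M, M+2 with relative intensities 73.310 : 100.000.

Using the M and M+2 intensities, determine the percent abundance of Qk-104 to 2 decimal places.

If p is the fraction of Qk that is Qk-104, then I(M+2)/I(M) = [C(1,1)·p^0·(1−p)] / p^1 = 1·(1−p)/p = 100.000/73.310 = 1.3641
(1−p)/p = 1.3641/1 = 1.3641  ⇒  p = 1/(1 + 1.3641) = 0.4230
Qk-104: 42.30%, Qk-106: 57.70%.

42.30%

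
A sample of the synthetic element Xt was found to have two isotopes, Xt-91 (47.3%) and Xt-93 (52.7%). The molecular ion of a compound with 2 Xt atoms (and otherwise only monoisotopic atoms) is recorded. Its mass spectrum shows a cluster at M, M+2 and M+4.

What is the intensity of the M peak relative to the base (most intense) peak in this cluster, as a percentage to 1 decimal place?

Term probabilities: M 0.2237, M+2 0.4985, M+4 0.2777. Base peak = M+2.
P(M+2) = C(2,1) × 0.473^1 × 0.527^1 = 2 × 0.4730 × 0.5270 = 0.498542 (base)
P(M) = C(2,0) × 0.473^2 × 0.527^0 = 1 × 0.223729 × 1.0000 = 0.223729
Relative intensity = 0.223729 / 0.498542 × 100 = 44.9

44.9%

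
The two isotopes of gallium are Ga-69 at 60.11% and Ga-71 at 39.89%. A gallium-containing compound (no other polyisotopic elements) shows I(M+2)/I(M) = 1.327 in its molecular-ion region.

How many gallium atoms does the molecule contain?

The M+2/M ratio from n Ga atoms is n · q/p = n · 0.3989/0.6011.
n = 1.327 × 0.6011/0.3989 = 2.00 ≈ 2

2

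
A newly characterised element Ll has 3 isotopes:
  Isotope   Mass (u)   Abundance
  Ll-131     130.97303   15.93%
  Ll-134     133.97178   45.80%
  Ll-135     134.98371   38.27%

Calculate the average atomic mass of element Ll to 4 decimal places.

133.8813 u

The abundance-weighted mean is 0.1593 × 130.97303 + 0.4580 × 133.97178 + 0.3827 × 134.98371
= 20.864004 + 61.359075 + 51.658266 = 133.881345 u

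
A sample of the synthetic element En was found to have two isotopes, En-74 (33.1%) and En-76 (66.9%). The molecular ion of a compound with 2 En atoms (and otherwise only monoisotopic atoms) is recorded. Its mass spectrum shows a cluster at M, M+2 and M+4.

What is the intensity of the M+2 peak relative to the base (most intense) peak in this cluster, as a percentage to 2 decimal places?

98.95%

Term probabilities: M 0.1096, M+2 0.4429, M+4 0.4476. Base peak = M+4.
P(M+4) = C(2,2) × 0.331^0 × 0.669^2 = 1 × 1.0000 × 0.447561 = 0.447561 (base)
P(M+2) = C(2,1) × 0.331^1 × 0.669^1 = 2 × 0.3310 × 0.6690 = 0.442878
Relative intensity = 0.442878 / 0.447561 × 100 = 98.95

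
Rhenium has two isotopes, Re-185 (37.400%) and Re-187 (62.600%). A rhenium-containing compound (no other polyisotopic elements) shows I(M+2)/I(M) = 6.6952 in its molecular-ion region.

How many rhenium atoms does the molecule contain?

The M+2/M ratio from n Re atoms is n · q/p = n · 0.62600/0.37400.
n = 6.6952 × 0.37400/0.62600 = 4.00 ≈ 4

4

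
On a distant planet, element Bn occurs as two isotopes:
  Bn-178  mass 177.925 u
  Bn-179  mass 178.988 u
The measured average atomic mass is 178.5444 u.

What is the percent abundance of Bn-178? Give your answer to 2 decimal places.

Let x be the fractional abundance of Bn-178; then Bn-179 has abundance 1 − x.
177.925·x + 178.988·(1 − x) = 178.5444
(177.925 − 178.988)·x = 178.5444 − 178.988
x = -0.4436 / -1.063 = 0.41731 → 41.73% Bn-178, 58.27% Bn-179.

41.73%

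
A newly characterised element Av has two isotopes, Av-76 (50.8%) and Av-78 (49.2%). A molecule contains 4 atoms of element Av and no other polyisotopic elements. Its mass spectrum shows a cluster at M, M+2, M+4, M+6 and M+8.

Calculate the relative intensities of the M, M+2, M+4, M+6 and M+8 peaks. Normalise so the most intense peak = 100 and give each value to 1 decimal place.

Each Av atom is independently Av-76 (p = 0.508) or Av-78 (q = 0.492); the cluster is the binomial expansion (p + q)^4.
P(M) = 0.508^4 = 0.066597
P(M+2) = 4 × 0.508^3 × 0.492^1 = 0.257998
P(M+4) = 6 × 0.508^2 × 0.492^2 = 0.374808
P(M+6) = 4 × 0.508^1 × 0.492^3 = 0.242002
P(M+8) = 0.492^4 = 0.058595
The M+4 peak is largest (0.374808); scaling to 100 gives 17.8 : 68.8 : 100.0 : 64.6 : 15.6.

17.8 : 68.8 : 100.0 : 64.6 : 15.6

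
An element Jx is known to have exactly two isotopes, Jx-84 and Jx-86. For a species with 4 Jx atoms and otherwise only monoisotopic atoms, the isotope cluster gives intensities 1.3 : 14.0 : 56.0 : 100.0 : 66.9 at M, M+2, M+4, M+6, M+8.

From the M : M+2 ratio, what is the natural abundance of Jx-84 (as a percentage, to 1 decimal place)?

27.1%

Write p for the Jx-84 fraction. I(M+2)/I(M) = [C(4,1)·p^3·(1−p)] / p^4 = 4·(1−p)/p = 14.0/1.3 = 10.7692
(1−p)/p = 10.7692/4 = 2.6923  ⇒  p = 1/(1 + 2.6923) = 0.2708
Jx-84: 27.1%, Jx-86: 72.9%.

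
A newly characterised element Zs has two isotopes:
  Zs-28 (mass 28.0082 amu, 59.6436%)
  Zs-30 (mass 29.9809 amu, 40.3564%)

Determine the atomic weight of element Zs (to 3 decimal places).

Average mass = Σ (abundance × isotope mass) = 0.596436 × 28.0082 + 0.403564 × 29.9809
= 16.70510 + 12.09921 = 28.80431 amu

28.804 amu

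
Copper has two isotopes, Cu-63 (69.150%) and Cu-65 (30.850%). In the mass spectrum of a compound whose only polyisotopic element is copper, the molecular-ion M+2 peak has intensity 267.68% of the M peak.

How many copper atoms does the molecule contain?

6

With n Cu atoms, P(M+2)/P(M) = C(n,1)·p^(n−1)q / p^n = n·q/p = n · 0.30850/0.69150.
n = 2.6768 × 0.69150/0.30850 = 6.00 ≈ 6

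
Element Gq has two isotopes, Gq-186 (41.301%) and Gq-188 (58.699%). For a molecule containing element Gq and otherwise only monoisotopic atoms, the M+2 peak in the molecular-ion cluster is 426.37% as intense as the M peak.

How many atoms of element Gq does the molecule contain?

3

For n independent Gq atoms, I(M+2)/I(M) = n · (abundance Gq-188) / (abundance Gq-186) = n · 0.58699/0.41301.
n = 4.2637 × 0.41301/0.58699 = 3.00 ≈ 3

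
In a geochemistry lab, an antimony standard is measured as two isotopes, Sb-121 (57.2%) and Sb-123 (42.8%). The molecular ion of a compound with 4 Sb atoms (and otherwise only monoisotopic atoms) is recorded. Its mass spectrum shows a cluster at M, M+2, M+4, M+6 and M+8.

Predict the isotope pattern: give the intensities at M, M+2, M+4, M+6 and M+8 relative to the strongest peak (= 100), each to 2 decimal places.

29.77 : 89.10 : 100.00 : 49.88 : 9.33

Each Sb atom is independently Sb-121 (p = 0.572) or Sb-123 (q = 0.428); the cluster is the binomial expansion (p + q)^4.
P(M) = 0.572^4 = 0.107049
P(M+2) = 4 × 0.572^3 × 0.428^1 = 0.320400
P(M+4) = 6 × 0.572^2 × 0.428^2 = 0.359609
P(M+6) = 4 × 0.572^1 × 0.428^3 = 0.179385
P(M+8) = 0.428^4 = 0.033556
The M+4 peak is largest (0.359609); scaling to 100 gives 29.77 : 89.10 : 100.00 : 49.88 : 9.33.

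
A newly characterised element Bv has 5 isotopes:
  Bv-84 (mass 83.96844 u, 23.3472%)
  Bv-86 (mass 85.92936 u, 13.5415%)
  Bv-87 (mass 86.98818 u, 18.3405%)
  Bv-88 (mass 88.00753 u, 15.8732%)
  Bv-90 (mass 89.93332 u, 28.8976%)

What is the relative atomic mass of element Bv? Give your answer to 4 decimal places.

Ar = Σ fᵢ·mᵢ = 0.233472 × 83.96844 + 0.135415 × 85.92936 + 0.183405 × 86.98818 + 0.158732 × 88.00753 + 0.288976 × 89.93332
= 19.604280 + 11.636124 + 15.954067 + 13.969611 + 25.988571 = 87.152653 u

87.1527 u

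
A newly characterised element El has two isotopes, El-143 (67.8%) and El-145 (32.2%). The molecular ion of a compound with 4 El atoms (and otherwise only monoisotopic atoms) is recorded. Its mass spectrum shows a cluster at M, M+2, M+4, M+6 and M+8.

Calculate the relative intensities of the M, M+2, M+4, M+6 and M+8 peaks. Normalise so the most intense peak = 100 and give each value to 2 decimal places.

Expanding (0.678 + 0.322)^4:
P(M) = 0.678^4 = 0.211309
P(M+2) = 4 × 0.678^3 × 0.322^1 = 0.401425
P(M+4) = 6 × 0.678^2 × 0.322^2 = 0.285971
P(M+6) = 4 × 0.678^1 × 0.322^3 = 0.090544
P(M+8) = 0.322^4 = 0.010750
The M+2 peak is largest (0.401425); scaling to 100 gives 52.64 : 100.00 : 71.24 : 22.56 : 2.68.

52.64 : 100.00 : 71.24 : 22.56 : 2.68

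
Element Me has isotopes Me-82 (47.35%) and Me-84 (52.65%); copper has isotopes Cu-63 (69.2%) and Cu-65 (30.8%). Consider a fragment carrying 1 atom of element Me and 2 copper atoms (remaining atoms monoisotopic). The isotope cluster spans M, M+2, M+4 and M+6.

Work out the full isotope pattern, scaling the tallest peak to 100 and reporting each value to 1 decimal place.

49.9 : 100.0 : 59.3 : 11.0

Element Me pattern (n=1): 0.4735 : 0.5265
Copper pattern (n=2): 0.478864 : 0.426272 : 0.094864
Convolve the two distributions (both contribute in 2-u steps):
  M: 0.4735×0.478864 = 0.226742
  M+2: 0.4735×0.426272 + 0.5265×0.478864 = 0.453962
  M+4: 0.4735×0.094864 + 0.5265×0.426272 = 0.269350
  M+6: 0.5265×0.094864 = 0.049946
Scale to base peak (0.453962) = 100: 49.9 : 100.0 : 59.3 : 11.0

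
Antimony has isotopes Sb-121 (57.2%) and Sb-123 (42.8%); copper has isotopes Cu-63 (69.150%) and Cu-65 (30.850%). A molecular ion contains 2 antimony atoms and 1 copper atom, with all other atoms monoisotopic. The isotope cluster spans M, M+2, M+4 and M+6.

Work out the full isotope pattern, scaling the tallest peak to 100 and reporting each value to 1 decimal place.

51.5 : 100.0 : 63.2 : 12.9

Antimony pattern (n=2): 0.327184 : 0.489632 : 0.183184
Copper pattern (n=1): 0.6915 : 0.3085
Convolve the two distributions (both contribute in 2-u steps):
  M: 0.327184×0.6915 = 0.226248
  M+2: 0.327184×0.3085 + 0.489632×0.6915 = 0.439517
  M+4: 0.489632×0.3085 + 0.183184×0.6915 = 0.277723
  M+6: 0.183184×0.3085 = 0.056512
Scale to base peak (0.439517) = 100: 51.5 : 100.0 : 63.2 : 12.9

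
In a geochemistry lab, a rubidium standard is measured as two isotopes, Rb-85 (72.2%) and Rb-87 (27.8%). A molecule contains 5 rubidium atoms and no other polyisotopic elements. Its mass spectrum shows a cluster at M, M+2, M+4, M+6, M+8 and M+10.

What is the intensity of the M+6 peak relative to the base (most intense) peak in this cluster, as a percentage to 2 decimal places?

(0.722 + 0.278)^5 gives M 0.1962, M+2 0.3777, M+4 0.2909, M+6 0.1120, M+8 0.0216, M+10 0.0017; the largest is M+2.
P(M+2) = C(5,1) × 0.722^4 × 0.278^1 = 5 × 0.27173701 × 0.2780 = 0.377714 (base)
P(M+6) = C(5,3) × 0.722^2 × 0.278^3 = 10 × 0.521284 × 0.02148495 = 0.111998
Relative intensity = 0.111998 / 0.377714 × 100 = 29.65

29.65%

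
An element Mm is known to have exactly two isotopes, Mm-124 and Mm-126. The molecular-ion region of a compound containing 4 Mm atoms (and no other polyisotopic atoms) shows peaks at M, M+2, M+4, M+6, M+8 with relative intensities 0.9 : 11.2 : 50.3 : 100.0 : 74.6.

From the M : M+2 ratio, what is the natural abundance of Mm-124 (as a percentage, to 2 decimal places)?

24.32%

Write p for the Mm-124 fraction. I(M+2)/I(M) = [C(4,1)·p^3·(1−p)] / p^4 = 4·(1−p)/p = 11.2/0.9 = 12.4444
(1−p)/p = 12.4444/4 = 3.1111  ⇒  p = 1/(1 + 3.1111) = 0.2432
Mm-124: 24.32%, Mm-126: 75.68%.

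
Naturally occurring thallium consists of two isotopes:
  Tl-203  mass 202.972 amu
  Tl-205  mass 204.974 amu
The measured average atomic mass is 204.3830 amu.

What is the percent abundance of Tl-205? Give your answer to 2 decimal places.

Writing the weighted mean with unknown fraction x of Tl-203:
202.972·x + 204.974·(1 − x) = 204.3830
(202.972 − 204.974)·x = 204.3830 − 204.974
x = -0.5910 / -2.002 = 0.29520 → 29.52% Tl-203, 70.48% Tl-205.

70.48%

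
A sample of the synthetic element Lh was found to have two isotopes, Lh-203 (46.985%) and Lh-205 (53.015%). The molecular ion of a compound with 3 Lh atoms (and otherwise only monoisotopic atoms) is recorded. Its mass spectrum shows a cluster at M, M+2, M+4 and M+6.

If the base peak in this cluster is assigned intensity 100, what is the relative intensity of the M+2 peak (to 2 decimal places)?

Binomial terms of (0.46985 + 0.53015)^3: M 0.1037, M+2 0.3511, M+4 0.3962, M+6 0.1490 → M+4 is the base peak.
P(M+4) = C(3,2) × 0.46985^1 × 0.53015^2 = 3 × 0.46985 × 0.28105902 = 0.396167 (base)
P(M+2) = C(3,1) × 0.46985^2 × 0.53015^1 = 3 × 0.22075902 × 0.53015 = 0.351106
Relative intensity = 0.351106 / 0.396167 × 100 = 88.63

88.63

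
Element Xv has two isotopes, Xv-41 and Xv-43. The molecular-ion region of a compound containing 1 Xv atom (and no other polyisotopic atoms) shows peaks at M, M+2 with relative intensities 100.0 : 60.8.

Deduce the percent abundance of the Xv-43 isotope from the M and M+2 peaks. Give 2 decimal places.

Write p for the Xv-41 fraction. I(M+2)/I(M) = [C(1,1)·p^0·(1−p)] / p^1 = 1·(1−p)/p = 60.8/100.0 = 0.6080
(1−p)/p = 0.6080/1 = 0.6080  ⇒  p = 1/(1 + 0.6080) = 0.6219
Xv-41: 62.19%, Xv-43: 37.81%.

37.81%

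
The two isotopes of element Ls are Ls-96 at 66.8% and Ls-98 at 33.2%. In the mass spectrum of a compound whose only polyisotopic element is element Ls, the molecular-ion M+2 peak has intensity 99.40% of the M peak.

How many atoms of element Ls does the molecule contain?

2

For n independent Ls atoms, I(M+2)/I(M) = n · (abundance Ls-98) / (abundance Ls-96) = n · 0.332/0.668.
n = 0.9940 × 0.668/0.332 = 2.00 ≈ 2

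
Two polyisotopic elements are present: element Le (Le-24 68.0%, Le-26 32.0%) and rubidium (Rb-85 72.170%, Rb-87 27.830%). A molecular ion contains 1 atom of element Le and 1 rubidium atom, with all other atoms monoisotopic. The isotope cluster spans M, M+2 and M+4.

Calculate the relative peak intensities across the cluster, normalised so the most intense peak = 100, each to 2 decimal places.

Element Le pattern (n=1): 0.6800 : 0.3200
Rubidium pattern (n=1): 0.7217 : 0.2783
Convolve the two distributions (both contribute in 2-u steps):
  M: 0.6800×0.7217 = 0.490756
  M+2: 0.6800×0.2783 + 0.3200×0.7217 = 0.420188
  M+4: 0.3200×0.2783 = 0.089056
Scale to base peak (0.490756) = 100: 100.00 : 85.62 : 18.15

100.00 : 85.62 : 18.15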